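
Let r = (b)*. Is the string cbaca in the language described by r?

no

cbaca cannot be split into zero or more pieces each matching b.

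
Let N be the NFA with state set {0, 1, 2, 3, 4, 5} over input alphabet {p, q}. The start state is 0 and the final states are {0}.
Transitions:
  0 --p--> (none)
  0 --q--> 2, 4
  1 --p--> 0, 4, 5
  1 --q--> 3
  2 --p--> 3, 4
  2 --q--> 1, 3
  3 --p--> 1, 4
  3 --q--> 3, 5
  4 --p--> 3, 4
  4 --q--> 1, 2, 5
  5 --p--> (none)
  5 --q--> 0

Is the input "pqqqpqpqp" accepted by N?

rejected

Start: {0}
read p: {}
The reachable set is empty and stays empty for the remaining 8 symbols.
Reachable ∩ accepting = {} — empty.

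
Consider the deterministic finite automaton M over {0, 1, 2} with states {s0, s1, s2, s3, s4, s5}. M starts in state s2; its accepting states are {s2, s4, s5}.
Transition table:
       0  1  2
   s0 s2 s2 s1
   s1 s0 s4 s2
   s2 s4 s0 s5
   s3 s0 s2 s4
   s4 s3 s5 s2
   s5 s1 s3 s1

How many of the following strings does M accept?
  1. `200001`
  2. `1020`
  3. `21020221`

1

`200001`: accepted
`1020`: rejected
`21020221`: rejected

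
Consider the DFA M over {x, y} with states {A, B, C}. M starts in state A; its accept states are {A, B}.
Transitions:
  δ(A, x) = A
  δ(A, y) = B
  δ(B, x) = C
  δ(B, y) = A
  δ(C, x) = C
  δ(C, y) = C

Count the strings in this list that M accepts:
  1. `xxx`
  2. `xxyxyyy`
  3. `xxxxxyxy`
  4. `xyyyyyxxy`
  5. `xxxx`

2

`xxx`: accepted
`xxyxyyy`: rejected
`xxxxxyxy`: rejected
`xyyyyyxxy`: rejected
`xxxx`: accepted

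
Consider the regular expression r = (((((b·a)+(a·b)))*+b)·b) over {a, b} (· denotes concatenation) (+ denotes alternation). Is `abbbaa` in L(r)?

No split of abbbaa into u·v has ((((b·a)+(a·b)))*+b) matching u and b matching v.

no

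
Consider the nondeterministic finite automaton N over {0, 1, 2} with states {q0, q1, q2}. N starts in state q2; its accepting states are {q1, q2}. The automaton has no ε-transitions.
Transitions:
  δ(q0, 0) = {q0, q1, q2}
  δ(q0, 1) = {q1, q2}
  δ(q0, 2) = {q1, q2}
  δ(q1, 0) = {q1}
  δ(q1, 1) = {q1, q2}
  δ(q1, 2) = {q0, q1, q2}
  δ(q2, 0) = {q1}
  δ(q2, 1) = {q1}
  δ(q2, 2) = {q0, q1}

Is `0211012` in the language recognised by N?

accepted

Start: {q2}
read 0: {q1}
read 2: {q0, q1, q2}
read 1: {q1, q2}
read 1: {q1, q2}
read 0: {q1}
read 1: {q1, q2}
read 2: {q0, q1, q2}
Reachable ∩ accepting = {q1, q2} — nonempty.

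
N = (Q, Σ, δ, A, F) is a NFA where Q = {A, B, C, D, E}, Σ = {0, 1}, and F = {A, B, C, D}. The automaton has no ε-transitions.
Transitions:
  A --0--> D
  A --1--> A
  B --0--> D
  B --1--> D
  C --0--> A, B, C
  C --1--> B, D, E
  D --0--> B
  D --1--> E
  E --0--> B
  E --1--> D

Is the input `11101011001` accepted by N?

rejected

Start: {A}
read 1: {A}
read 1: {A}
read 1: {A}
read 0: {D}
read 1: {E}
read 0: {B}
read 1: {D}
read 1: {E}
read 0: {B}
read 0: {D}
read 1: {E}
Reachable ∩ accepting = {} — empty.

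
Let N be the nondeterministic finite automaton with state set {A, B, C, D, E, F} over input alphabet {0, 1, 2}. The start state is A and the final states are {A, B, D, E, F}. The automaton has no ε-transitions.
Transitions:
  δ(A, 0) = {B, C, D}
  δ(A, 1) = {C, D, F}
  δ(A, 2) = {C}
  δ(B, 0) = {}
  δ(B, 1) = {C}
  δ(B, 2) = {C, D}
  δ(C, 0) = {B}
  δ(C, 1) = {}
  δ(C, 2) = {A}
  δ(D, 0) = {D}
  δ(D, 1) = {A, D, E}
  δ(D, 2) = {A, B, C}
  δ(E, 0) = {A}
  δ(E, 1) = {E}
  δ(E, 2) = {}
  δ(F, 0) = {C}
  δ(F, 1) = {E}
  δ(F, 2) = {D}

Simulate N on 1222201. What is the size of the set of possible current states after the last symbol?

Start: {A}
read 1: {C, D, F}
read 2: {A, B, C, D}
read 2: {A, B, C, D}
read 2: {A, B, C, D}
read 2: {A, B, C, D}
read 0: {B, C, D}
read 1: {A, C, D, E}
Final reachable set {A, C, D, E} has 4 states.

4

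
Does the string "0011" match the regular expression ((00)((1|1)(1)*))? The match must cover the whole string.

Split as 00·11: (00) matches 00 and ((1|1)(1)*) matches 11.

yes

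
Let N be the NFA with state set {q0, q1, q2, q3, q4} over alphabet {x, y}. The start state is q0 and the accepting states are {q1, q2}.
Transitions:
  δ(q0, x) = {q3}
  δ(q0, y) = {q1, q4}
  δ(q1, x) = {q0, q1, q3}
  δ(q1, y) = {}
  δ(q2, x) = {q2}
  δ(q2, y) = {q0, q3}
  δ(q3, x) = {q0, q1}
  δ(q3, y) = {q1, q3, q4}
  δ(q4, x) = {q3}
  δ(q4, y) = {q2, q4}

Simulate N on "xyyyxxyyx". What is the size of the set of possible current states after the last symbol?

Start: {q0}
read x: {q3}
read y: {q1, q3, q4}
read y: {q1, q2, q3, q4}
read y: {q0, q1, q2, q3, q4}
read x: {q0, q1, q2, q3}
read x: {q0, q1, q2, q3}
read y: {q0, q1, q3, q4}
read y: {q1, q2, q3, q4}
read x: {q0, q1, q2, q3}
Final reachable set {q0, q1, q2, q3} has 4 states.

4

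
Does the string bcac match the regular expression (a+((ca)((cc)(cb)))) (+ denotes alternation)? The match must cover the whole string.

no

Neither a nor ((ca)((cc)(cb))) matches bcac.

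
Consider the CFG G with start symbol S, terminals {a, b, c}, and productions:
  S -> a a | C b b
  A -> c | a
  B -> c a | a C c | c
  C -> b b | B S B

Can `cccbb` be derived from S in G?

no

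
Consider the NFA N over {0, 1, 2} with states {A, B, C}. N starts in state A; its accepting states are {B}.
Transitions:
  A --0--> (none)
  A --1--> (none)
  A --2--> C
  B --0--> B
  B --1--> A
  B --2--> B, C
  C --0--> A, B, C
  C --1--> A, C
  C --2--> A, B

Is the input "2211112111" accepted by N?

Start: {A}
read 2: {C}
read 2: {A, B}
read 1: {A}
read 1: {}
The reachable set is empty and stays empty for the remaining 6 symbols.
Reachable ∩ accepting = {} — empty.

rejected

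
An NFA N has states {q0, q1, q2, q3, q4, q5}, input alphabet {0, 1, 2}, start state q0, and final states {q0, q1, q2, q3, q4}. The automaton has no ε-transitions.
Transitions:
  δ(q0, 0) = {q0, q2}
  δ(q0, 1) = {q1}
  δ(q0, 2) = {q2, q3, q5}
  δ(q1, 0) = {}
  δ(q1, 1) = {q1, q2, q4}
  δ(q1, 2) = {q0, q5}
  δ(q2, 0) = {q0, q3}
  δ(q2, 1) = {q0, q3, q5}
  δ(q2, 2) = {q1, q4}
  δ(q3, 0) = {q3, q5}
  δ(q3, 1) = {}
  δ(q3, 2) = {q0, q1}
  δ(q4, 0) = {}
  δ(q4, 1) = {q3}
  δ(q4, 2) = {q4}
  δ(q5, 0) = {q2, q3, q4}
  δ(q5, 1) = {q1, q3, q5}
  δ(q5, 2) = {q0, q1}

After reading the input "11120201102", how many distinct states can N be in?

Start: {q0}
read 1: {q1}
read 1: {q1, q2, q4}
read 1: {q0, q1, q2, q3, q4, q5}
read 2: {q0, q1, q2, q3, q4, q5}
read 0: {q0, q2, q3, q4, q5}
read 2: {q0, q1, q2, q3, q4, q5}
read 0: {q0, q2, q3, q4, q5}
read 1: {q0, q1, q3, q5}
read 1: {q1, q2, q3, q4, q5}
read 0: {q0, q2, q3, q4, q5}
read 2: {q0, q1, q2, q3, q4, q5}
Final reachable set {q0, q1, q2, q3, q4, q5} has 6 states.

6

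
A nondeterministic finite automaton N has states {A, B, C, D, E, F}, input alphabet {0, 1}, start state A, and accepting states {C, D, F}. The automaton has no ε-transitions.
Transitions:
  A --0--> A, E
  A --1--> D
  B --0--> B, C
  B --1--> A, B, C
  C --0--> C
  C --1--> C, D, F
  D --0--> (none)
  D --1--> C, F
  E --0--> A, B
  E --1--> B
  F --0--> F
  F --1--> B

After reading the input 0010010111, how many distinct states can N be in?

Start: {A}
read 0: {A, E}
read 0: {A, B, E}
read 1: {A, B, C, D}
read 0: {A, B, C, E}
read 0: {A, B, C, E}
read 1: {A, B, C, D, F}
read 0: {A, B, C, E, F}
read 1: {A, B, C, D, F}
read 1: {A, B, C, D, F}
read 1: {A, B, C, D, F}
Final reachable set {A, B, C, D, F} has 5 states.

5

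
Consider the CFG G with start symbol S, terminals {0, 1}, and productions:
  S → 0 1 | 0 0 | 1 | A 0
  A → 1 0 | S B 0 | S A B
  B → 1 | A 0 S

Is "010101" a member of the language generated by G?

no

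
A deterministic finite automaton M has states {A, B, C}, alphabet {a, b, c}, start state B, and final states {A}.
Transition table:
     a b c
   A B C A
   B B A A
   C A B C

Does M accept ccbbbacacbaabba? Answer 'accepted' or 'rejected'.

accepted

B --c--> A
A --c--> A
A --b--> C
C --b--> B
B --b--> A
A --a--> B
B --c--> A
A --a--> B
B --c--> A
A --b--> C
C --a--> A
A --a--> B
B --b--> A
A --b--> C
C --a--> A
End in state A, which is an accepting state.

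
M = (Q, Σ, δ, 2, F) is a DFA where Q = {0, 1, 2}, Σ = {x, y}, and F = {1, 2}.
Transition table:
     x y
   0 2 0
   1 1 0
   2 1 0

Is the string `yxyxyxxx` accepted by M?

2 --y--> 0
0 --x--> 2
2 --y--> 0
0 --x--> 2
2 --y--> 0
0 --x--> 2
2 --x--> 1
1 --x--> 1
End in state 1, which is an accepting state.

accepted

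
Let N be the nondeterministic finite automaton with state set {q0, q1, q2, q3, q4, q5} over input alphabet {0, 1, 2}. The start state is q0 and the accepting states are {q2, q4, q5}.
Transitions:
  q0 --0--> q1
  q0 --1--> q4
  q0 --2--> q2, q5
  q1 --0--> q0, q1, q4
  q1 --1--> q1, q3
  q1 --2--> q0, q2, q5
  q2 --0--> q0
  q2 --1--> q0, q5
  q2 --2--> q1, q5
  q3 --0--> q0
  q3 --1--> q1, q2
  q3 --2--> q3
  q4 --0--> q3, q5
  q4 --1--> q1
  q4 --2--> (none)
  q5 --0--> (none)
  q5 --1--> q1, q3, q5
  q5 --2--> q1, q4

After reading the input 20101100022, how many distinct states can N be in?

Start: {q0}
read 2: {q2, q5}
read 0: {q0}
read 1: {q4}
read 0: {q3, q5}
read 1: {q1, q2, q3, q5}
read 1: {q0, q1, q2, q3, q5}
read 0: {q0, q1, q4}
read 0: {q0, q1, q3, q4, q5}
read 0: {q0, q1, q3, q4, q5}
read 2: {q0, q1, q2, q3, q4, q5}
read 2: {q0, q1, q2, q3, q4, q5}
Final reachable set {q0, q1, q2, q3, q4, q5} has 6 states.

6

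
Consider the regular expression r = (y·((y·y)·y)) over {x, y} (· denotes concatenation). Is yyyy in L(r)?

Split as y·yyy: y matches y and ((y·y)·y) matches yyy.

yes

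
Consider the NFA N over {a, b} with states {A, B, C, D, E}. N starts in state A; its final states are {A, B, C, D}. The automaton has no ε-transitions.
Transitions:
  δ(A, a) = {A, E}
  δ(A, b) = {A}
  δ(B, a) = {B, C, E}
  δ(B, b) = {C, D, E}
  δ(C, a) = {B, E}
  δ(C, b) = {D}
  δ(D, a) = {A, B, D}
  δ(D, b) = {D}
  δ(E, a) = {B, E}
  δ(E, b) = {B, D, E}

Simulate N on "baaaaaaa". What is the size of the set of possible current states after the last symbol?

4

Start: {A}
read b: {A}
read a: {A, E}
read a: {A, B, E}
read a: {A, B, C, E}
read a: {A, B, C, E}
read a: {A, B, C, E}
read a: {A, B, C, E}
read a: {A, B, C, E}
Final reachable set {A, B, C, E} has 4 states.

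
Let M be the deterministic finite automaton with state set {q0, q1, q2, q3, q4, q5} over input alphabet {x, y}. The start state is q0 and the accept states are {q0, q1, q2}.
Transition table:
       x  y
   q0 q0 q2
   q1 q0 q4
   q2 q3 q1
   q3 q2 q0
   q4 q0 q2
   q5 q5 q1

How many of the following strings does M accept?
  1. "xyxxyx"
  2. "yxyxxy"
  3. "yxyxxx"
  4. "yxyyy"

"xyxxyx": accepted
"yxyxxy": accepted
"yxyxxx": accepted
"yxyyy": accepted

4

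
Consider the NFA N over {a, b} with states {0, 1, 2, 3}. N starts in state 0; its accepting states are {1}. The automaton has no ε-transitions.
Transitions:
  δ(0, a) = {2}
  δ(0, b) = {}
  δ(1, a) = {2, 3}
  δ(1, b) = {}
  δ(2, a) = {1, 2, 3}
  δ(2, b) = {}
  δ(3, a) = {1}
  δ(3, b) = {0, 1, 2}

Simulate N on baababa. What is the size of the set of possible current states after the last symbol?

Start: {0}
read b: {}
The reachable set is empty and stays empty for the remaining 6 symbols.
Final reachable set {} has 0 states.

0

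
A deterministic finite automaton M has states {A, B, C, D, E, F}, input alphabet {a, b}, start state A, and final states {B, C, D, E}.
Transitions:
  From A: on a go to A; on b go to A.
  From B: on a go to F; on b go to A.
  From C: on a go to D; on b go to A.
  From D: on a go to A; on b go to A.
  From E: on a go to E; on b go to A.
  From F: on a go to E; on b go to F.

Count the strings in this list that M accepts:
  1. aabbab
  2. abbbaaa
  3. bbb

aabbab: rejected
abbbaaa: rejected
bbb: rejected

0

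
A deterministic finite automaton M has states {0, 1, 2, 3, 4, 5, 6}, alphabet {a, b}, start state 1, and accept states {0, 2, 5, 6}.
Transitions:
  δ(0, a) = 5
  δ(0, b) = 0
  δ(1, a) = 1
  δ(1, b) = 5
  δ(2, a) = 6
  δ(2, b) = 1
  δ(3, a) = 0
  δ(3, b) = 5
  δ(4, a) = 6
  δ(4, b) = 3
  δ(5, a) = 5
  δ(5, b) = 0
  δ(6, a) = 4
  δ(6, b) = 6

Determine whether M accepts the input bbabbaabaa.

accepted

1 --b--> 5
5 --b--> 0
0 --a--> 5
5 --b--> 0
0 --b--> 0
0 --a--> 5
5 --a--> 5
5 --b--> 0
0 --a--> 5
5 --a--> 5
End in state 5, which is an accepting state.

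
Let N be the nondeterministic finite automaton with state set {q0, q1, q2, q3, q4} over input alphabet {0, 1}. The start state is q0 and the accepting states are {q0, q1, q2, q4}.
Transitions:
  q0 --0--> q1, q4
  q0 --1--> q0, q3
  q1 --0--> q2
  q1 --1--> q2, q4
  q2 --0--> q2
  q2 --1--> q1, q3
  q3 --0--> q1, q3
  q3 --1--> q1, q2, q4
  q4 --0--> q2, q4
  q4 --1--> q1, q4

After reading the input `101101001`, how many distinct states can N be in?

Start: {q0}
read 1: {q0, q3}
read 0: {q1, q3, q4}
read 1: {q1, q2, q4}
read 1: {q1, q2, q3, q4}
read 0: {q1, q2, q3, q4}
read 1: {q1, q2, q3, q4}
read 0: {q1, q2, q3, q4}
read 0: {q1, q2, q3, q4}
read 1: {q1, q2, q3, q4}
Final reachable set {q1, q2, q3, q4} has 4 states.

4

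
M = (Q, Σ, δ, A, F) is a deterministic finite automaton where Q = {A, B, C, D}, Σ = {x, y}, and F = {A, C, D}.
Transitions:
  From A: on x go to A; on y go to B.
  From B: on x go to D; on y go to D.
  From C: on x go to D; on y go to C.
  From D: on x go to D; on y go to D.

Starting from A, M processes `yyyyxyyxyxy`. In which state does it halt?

D

A --y--> B
B --y--> D
D --y--> D
D --y--> D
D --x--> D
D --y--> D
D --y--> D
D --x--> D
D --y--> D
D --x--> D
D --y--> D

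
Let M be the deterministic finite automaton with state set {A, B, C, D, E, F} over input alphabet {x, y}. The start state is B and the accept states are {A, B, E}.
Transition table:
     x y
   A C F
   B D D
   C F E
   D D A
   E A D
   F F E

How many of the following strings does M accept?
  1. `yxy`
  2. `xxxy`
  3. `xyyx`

`yxy`: accepted
`xxxy`: accepted
`xyyx`: rejected

2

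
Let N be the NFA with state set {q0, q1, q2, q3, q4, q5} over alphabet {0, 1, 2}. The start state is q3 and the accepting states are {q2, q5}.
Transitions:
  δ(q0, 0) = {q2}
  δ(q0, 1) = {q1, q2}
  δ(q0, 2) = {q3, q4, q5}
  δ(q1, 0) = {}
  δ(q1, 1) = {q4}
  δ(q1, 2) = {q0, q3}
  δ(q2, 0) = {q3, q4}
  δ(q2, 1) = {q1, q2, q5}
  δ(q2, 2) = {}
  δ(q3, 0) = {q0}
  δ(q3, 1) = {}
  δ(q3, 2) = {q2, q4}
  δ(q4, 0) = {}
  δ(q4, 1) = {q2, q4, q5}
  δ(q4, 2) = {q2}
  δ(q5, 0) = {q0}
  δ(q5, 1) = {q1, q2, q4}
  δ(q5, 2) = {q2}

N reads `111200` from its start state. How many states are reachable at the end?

0

Start: {q3}
read 1: {}
The reachable set is empty and stays empty for the remaining 5 symbols.
Final reachable set {} has 0 states.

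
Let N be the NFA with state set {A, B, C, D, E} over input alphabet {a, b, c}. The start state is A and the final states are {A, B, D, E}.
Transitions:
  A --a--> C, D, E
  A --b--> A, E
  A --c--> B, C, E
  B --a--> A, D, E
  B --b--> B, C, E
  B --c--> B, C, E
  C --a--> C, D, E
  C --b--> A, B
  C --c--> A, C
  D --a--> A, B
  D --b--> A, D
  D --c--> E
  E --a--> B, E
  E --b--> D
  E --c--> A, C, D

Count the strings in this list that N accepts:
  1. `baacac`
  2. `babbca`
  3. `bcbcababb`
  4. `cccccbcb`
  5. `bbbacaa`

`baacac`: accepted
`babbca`: accepted
`bcbcababb`: accepted
`cccccbcb`: accepted
`bbbacaa`: accepted

5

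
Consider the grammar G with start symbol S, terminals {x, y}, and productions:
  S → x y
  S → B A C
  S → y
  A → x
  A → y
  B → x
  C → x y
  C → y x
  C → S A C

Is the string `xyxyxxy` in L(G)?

yes

S ⇒ BAC ⇒ xAC ⇒ xyC ⇒ xySAC ⇒ xyxyAC ⇒ xyxyxC ⇒ xyxyxxy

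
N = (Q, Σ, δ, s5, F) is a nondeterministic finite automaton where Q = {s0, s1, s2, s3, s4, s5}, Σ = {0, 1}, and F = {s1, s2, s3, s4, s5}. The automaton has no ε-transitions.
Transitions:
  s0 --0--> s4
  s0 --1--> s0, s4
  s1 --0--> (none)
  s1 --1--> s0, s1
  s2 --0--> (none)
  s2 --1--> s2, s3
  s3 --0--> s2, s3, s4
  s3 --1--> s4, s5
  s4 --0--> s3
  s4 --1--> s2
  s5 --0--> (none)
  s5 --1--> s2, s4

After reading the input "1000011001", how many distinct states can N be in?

4

Start: {s5}
read 1: {s2, s4}
read 0: {s3}
read 0: {s2, s3, s4}
read 0: {s2, s3, s4}
read 0: {s2, s3, s4}
read 1: {s2, s3, s4, s5}
read 1: {s2, s3, s4, s5}
read 0: {s2, s3, s4}
read 0: {s2, s3, s4}
read 1: {s2, s3, s4, s5}
Final reachable set {s2, s3, s4, s5} has 4 states.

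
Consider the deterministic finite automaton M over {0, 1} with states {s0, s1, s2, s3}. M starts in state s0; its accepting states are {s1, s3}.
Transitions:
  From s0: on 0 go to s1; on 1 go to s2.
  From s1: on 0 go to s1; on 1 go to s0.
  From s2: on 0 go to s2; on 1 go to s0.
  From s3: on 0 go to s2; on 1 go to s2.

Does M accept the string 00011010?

s0 --0--> s1
s1 --0--> s1
s1 --0--> s1
s1 --1--> s0
s0 --1--> s2
s2 --0--> s2
s2 --1--> s0
s0 --0--> s1
End in state s1, which is an accepting state.

accepted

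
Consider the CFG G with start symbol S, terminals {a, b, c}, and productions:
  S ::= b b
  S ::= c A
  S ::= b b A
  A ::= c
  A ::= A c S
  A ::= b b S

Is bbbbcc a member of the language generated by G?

yes

S ⇒ bbA ⇒ bbbbS ⇒ bbbbcA ⇒ bbbbcc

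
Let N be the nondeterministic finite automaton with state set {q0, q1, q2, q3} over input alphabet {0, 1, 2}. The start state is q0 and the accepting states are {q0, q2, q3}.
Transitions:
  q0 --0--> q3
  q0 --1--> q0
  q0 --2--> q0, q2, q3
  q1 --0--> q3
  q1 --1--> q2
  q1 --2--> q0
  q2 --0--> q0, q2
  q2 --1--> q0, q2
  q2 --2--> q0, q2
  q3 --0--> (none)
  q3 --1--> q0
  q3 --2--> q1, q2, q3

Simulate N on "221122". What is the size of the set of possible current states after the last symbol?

Start: {q0}
read 2: {q0, q2, q3}
read 2: {q0, q1, q2, q3}
read 1: {q0, q2}
read 1: {q0, q2}
read 2: {q0, q2, q3}
read 2: {q0, q1, q2, q3}
Final reachable set {q0, q1, q2, q3} has 4 states.

4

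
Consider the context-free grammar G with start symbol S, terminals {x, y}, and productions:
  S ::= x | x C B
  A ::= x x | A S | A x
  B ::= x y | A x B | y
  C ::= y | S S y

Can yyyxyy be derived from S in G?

no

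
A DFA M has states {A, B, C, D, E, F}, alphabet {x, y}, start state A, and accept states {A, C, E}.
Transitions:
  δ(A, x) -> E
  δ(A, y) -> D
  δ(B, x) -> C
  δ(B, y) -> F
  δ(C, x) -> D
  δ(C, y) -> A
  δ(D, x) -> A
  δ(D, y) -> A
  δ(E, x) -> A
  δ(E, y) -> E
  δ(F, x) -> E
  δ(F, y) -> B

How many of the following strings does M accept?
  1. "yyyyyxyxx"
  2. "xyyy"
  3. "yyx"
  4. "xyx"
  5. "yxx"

"yyyyyxyxx": accepted
"xyyy": accepted
"yyx": accepted
"xyx": accepted
"yxx": accepted

5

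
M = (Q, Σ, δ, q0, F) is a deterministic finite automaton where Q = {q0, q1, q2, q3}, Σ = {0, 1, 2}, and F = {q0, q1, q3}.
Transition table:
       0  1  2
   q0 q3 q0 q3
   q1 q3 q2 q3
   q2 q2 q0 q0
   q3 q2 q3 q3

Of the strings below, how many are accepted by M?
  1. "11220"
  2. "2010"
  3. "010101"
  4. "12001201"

3

"11220": rejected
"2010": accepted
"010101": accepted
"12001201": accepted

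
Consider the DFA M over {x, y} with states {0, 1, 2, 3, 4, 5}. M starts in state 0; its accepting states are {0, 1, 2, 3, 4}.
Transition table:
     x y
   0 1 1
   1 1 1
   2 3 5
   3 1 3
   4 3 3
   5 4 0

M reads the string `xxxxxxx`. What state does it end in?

1

0 --x--> 1
1 --x--> 1
1 --x--> 1
1 --x--> 1
1 --x--> 1
1 --x--> 1
1 --x--> 1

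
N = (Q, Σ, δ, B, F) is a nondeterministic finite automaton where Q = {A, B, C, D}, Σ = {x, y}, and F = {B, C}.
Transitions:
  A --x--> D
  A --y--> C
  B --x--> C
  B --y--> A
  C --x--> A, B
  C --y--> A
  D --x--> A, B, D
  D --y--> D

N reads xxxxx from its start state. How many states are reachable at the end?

4

Start: {B}
read x: {C}
read x: {A, B}
read x: {C, D}
read x: {A, B, D}
read x: {A, B, C, D}
Final reachable set {A, B, C, D} has 4 states.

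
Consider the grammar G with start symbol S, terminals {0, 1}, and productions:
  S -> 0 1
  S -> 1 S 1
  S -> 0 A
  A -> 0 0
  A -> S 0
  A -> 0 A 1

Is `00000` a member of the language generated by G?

S ⇒ 0A ⇒ 0S0 ⇒ 00A0 ⇒ 00000

yes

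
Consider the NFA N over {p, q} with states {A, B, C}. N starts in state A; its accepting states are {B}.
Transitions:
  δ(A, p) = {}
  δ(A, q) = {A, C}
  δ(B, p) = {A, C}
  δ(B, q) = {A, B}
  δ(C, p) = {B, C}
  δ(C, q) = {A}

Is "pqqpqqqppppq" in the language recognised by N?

rejected

Start: {A}
read p: {}
The reachable set is empty and stays empty for the remaining 11 symbols.
Reachable ∩ accepting = {} — empty.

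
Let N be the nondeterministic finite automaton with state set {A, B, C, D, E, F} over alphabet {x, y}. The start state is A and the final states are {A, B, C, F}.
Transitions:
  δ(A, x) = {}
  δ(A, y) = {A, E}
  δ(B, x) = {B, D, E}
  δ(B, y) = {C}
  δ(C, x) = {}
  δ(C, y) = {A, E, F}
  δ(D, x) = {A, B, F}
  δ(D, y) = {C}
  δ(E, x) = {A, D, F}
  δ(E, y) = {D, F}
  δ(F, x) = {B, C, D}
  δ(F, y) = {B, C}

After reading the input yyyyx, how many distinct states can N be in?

Start: {A}
read y: {A, E}
read y: {A, D, E, F}
read y: {A, B, C, D, E, F}
read y: {A, B, C, D, E, F}
read x: {A, B, C, D, E, F}
Final reachable set {A, B, C, D, E, F} has 6 states.

6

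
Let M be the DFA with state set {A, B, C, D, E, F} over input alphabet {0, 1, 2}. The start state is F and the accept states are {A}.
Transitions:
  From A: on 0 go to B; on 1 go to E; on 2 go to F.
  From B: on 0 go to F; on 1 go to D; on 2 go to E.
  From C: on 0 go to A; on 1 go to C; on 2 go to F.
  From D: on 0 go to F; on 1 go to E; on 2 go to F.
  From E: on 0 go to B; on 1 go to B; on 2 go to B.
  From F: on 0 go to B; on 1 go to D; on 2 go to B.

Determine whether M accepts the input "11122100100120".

rejected

F --1--> D
D --1--> E
E --1--> B
B --2--> E
E --2--> B
B --1--> D
D --0--> F
F --0--> B
B --1--> D
D --0--> F
F --0--> B
B --1--> D
D --2--> F
F --0--> B
End in state B, which is not an accepting state.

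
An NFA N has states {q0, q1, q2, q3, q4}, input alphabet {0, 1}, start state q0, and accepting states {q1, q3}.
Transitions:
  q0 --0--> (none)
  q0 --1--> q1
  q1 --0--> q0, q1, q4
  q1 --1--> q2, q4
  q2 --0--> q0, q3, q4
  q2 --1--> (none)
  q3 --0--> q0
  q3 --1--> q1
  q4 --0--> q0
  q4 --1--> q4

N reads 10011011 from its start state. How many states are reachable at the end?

2

Start: {q0}
read 1: {q1}
read 0: {q0, q1, q4}
read 0: {q0, q1, q4}
read 1: {q1, q2, q4}
read 1: {q2, q4}
read 0: {q0, q3, q4}
read 1: {q1, q4}
read 1: {q2, q4}
Final reachable set {q2, q4} has 2 states.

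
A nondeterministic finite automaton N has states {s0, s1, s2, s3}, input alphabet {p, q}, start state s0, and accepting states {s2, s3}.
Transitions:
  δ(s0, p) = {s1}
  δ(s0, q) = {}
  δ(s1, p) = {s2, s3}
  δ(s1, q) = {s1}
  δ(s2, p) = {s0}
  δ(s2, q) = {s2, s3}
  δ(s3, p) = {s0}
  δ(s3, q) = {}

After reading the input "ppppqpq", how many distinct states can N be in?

Start: {s0}
read p: {s1}
read p: {s2, s3}
read p: {s0}
read p: {s1}
read q: {s1}
read p: {s2, s3}
read q: {s2, s3}
Final reachable set {s2, s3} has 2 states.

2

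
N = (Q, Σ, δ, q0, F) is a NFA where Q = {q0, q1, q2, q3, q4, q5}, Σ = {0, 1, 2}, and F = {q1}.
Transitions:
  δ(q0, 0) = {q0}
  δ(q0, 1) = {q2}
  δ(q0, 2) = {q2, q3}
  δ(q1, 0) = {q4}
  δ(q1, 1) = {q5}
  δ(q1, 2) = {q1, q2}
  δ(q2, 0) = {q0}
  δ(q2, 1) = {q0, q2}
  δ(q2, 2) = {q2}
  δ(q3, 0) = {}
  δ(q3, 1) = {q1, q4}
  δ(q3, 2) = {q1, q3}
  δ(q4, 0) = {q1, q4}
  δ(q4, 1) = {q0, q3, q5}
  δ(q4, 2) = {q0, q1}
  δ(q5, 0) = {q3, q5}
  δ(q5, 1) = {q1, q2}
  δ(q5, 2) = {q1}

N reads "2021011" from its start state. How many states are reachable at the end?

4

Start: {q0}
read 2: {q2, q3}
read 0: {q0}
read 2: {q2, q3}
read 1: {q0, q1, q2, q4}
read 0: {q0, q1, q4}
read 1: {q0, q2, q3, q5}
read 1: {q0, q1, q2, q4}
Final reachable set {q0, q1, q2, q4} has 4 states.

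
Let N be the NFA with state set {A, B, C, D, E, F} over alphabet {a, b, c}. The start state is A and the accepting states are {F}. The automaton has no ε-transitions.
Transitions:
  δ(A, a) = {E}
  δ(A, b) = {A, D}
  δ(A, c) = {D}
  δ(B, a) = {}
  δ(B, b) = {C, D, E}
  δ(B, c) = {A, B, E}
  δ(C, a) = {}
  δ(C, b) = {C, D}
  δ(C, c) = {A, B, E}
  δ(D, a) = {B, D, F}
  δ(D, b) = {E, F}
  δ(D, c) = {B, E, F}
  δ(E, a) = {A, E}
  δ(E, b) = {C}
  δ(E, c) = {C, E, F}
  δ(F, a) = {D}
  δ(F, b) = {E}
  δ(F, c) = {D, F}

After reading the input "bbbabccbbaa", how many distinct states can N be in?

5

Start: {A}
read b: {A, D}
read b: {A, D, E, F}
read b: {A, C, D, E, F}
read a: {A, B, D, E, F}
read b: {A, C, D, E, F}
read c: {A, B, C, D, E, F}
read c: {A, B, C, D, E, F}
read b: {A, C, D, E, F}
read b: {A, C, D, E, F}
read a: {A, B, D, E, F}
read a: {A, B, D, E, F}
Final reachable set {A, B, D, E, F} has 5 states.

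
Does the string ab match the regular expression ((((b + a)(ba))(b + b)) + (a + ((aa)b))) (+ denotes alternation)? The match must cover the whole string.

no

Neither (((b+a)(ba))(b+b)) nor (a+((aa)b)) matches ab.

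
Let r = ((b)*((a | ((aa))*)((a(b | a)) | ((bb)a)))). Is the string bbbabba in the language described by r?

Split as bbb·abba: (b)* matches bbb and ((a|((aa))*)((a(b|a))|((bb)a))) matches abba.

yes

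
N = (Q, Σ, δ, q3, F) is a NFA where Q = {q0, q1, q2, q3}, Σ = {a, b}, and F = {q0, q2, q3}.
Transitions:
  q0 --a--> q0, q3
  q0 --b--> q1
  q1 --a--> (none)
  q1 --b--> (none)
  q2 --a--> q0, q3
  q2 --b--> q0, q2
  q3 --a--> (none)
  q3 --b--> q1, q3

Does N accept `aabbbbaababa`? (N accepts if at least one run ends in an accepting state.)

rejected

Start: {q3}
read a: {}
The reachable set is empty and stays empty for the remaining 11 symbols.
Reachable ∩ accepting = {} — empty.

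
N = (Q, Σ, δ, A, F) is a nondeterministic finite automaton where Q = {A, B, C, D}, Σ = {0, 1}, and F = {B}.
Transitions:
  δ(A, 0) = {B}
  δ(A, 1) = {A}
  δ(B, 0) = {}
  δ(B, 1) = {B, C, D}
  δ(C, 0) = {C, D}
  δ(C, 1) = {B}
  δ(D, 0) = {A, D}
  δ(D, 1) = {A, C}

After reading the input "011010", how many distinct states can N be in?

Start: {A}
read 0: {B}
read 1: {B, C, D}
read 1: {A, B, C, D}
read 0: {A, B, C, D}
read 1: {A, B, C, D}
read 0: {A, B, C, D}
Final reachable set {A, B, C, D} has 4 states.

4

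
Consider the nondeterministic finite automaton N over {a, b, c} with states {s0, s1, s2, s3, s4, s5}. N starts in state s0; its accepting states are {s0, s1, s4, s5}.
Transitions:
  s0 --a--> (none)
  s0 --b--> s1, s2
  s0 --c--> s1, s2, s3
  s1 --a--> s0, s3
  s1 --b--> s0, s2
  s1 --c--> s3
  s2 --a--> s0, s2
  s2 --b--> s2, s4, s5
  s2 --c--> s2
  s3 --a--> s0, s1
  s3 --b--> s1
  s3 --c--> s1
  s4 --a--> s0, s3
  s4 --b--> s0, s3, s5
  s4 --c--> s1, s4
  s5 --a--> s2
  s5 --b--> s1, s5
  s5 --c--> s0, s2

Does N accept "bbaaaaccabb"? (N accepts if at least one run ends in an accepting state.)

accepted

Start: {s0}
read b: {s1, s2}
read b: {s0, s2, s4, s5}
read a: {s0, s2, s3}
read a: {s0, s1, s2}
read a: {s0, s2, s3}
read a: {s0, s1, s2}
read c: {s1, s2, s3}
read c: {s1, s2, s3}
read a: {s0, s1, s2, s3}
read b: {s0, s1, s2, s4, s5}
read b: {s0, s1, s2, s3, s4, s5}
Reachable ∩ accepting = {s0, s1, s4, s5} — nonempty.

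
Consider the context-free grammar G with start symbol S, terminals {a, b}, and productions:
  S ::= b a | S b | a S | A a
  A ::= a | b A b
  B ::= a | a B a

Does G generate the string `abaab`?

no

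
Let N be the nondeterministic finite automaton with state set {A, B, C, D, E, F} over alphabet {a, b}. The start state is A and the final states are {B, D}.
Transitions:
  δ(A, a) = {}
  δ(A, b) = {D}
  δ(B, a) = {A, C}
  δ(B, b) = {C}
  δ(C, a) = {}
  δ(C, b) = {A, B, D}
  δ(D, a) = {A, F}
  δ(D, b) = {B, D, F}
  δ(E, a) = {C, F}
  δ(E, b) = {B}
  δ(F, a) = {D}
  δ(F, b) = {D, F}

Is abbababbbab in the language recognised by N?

rejected

Start: {A}
read a: {}
The reachable set is empty and stays empty for the remaining 10 symbols.
Reachable ∩ accepting = {} — empty.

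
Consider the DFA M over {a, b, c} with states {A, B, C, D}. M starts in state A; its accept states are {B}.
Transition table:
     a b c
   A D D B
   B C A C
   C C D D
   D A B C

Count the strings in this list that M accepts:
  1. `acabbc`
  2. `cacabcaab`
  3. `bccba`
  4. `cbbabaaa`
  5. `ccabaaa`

`acabbc`: rejected
`cacabcaab`: rejected
`bccba`: rejected
`cbbabaaa`: rejected
`ccabaaa`: rejected

0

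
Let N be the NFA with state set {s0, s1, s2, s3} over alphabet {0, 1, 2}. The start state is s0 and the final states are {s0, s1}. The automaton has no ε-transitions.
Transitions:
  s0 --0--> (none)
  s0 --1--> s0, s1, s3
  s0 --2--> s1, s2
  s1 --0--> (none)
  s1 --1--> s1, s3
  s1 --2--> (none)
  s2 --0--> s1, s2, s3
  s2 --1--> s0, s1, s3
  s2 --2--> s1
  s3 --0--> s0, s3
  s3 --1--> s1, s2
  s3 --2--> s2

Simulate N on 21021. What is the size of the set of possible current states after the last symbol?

Start: {s0}
read 2: {s1, s2}
read 1: {s0, s1, s3}
read 0: {s0, s3}
read 2: {s1, s2}
read 1: {s0, s1, s3}
Final reachable set {s0, s1, s3} has 3 states.

3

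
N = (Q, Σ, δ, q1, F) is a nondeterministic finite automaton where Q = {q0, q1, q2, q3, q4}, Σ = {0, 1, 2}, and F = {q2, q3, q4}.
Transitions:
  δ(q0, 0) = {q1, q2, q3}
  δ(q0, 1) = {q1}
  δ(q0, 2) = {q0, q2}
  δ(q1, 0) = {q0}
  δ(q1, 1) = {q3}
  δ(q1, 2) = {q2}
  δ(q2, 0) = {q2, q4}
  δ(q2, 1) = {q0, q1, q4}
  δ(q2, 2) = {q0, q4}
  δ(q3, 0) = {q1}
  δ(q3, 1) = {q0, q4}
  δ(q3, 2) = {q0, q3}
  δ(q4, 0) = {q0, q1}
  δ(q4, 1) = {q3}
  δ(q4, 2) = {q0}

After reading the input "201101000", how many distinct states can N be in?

Start: {q1}
read 2: {q2}
read 0: {q2, q4}
read 1: {q0, q1, q3, q4}
read 1: {q0, q1, q3, q4}
read 0: {q0, q1, q2, q3}
read 1: {q0, q1, q3, q4}
read 0: {q0, q1, q2, q3}
read 0: {q0, q1, q2, q3, q4}
read 0: {q0, q1, q2, q3, q4}
Final reachable set {q0, q1, q2, q3, q4} has 5 states.

5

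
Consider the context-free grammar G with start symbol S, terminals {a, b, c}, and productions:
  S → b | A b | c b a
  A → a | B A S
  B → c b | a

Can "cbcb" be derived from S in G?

no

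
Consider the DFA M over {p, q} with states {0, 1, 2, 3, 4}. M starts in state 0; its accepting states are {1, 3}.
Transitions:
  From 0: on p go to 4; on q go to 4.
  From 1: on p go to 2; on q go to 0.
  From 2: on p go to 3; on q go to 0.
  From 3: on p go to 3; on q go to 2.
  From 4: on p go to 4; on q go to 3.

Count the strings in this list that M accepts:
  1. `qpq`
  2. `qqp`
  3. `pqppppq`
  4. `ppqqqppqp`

3

`qpq`: accepted
`qqp`: accepted
`pqppppq`: rejected
`ppqqqppqp`: accepted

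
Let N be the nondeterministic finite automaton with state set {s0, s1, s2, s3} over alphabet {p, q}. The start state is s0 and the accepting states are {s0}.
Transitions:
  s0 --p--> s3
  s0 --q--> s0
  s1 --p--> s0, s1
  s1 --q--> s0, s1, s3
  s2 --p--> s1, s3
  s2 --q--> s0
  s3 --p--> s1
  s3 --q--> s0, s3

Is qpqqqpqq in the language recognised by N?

Start: {s0}
read q: {s0}
read p: {s3}
read q: {s0, s3}
read q: {s0, s3}
read q: {s0, s3}
read p: {s1, s3}
read q: {s0, s1, s3}
read q: {s0, s1, s3}
Reachable ∩ accepting = {s0} — nonempty.

accepted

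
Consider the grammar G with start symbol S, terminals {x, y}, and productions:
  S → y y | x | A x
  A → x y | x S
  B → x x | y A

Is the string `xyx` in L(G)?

S ⇒ Ax ⇒ xyx

yes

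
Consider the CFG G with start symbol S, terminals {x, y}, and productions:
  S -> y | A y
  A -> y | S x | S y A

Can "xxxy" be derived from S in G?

no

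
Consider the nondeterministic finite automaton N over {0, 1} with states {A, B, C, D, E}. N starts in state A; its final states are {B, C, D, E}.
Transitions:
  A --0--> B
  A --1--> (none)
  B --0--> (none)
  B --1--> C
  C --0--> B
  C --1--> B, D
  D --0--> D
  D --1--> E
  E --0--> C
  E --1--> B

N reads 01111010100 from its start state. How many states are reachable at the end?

Start: {A}
read 0: {B}
read 1: {C}
read 1: {B, D}
read 1: {C, E}
read 1: {B, D}
read 0: {D}
read 1: {E}
read 0: {C}
read 1: {B, D}
read 0: {D}
read 0: {D}
Final reachable set {D} has 1 state.

1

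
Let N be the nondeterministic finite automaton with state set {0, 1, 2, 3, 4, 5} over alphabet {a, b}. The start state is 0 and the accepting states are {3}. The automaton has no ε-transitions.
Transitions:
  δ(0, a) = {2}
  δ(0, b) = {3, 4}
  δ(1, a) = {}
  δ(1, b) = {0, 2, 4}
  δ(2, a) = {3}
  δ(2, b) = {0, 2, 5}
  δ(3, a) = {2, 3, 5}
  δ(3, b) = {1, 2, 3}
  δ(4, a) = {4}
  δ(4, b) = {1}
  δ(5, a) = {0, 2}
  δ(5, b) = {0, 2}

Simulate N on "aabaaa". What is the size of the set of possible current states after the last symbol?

4

Start: {0}
read a: {2}
read a: {3}
read b: {1, 2, 3}
read a: {2, 3, 5}
read a: {0, 2, 3, 5}
read a: {0, 2, 3, 5}
Final reachable set {0, 2, 3, 5} has 4 states.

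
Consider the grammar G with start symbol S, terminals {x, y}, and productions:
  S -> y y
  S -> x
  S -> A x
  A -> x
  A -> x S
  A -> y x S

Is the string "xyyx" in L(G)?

yes

S ⇒ Ax ⇒ xSx ⇒ xyyx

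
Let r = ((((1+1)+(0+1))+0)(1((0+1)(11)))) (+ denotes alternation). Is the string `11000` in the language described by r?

No split of 11000 into u·v has (((1+1)+(0+1))+0) matching u and (1((0+1)(11))) matching v.

no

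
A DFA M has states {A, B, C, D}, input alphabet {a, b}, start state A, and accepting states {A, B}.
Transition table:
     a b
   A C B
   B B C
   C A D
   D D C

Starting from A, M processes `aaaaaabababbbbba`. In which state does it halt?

A --a--> C
C --a--> A
A --a--> C
C --a--> A
A --a--> C
C --a--> A
A --b--> B
B --a--> B
B --b--> C
C --a--> A
A --b--> B
B --b--> C
C --b--> D
D --b--> C
C --b--> D
D --a--> D

D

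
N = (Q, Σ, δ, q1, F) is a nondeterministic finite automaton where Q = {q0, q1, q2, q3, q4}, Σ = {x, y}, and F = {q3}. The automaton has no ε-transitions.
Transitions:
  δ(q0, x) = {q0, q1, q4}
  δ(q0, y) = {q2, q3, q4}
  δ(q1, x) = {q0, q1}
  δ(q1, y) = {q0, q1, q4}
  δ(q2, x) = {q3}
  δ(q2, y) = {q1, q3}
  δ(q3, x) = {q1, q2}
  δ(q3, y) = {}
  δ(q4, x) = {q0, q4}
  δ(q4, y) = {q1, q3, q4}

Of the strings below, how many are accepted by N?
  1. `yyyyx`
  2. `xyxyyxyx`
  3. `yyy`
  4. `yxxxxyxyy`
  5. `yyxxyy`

5

`yyyyx`: accepted
`xyxyyxyx`: accepted
`yyy`: accepted
`yxxxxyxyy`: accepted
`yyxxyy`: accepted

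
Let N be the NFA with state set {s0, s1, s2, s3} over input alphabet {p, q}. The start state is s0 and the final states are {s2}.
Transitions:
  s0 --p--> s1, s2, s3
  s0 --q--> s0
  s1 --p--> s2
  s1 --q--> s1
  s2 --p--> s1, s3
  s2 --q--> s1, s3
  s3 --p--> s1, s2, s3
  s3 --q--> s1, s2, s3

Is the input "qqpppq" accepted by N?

accepted

Start: {s0}
read q: {s0}
read q: {s0}
read p: {s1, s2, s3}
read p: {s1, s2, s3}
read p: {s1, s2, s3}
read q: {s1, s2, s3}
Reachable ∩ accepting = {s2} — nonempty.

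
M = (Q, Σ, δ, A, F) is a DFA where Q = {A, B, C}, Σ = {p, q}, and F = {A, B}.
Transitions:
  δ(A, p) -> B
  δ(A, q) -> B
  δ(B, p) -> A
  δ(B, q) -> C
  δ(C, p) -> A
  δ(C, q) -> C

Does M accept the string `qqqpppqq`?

rejected

A --q--> B
B --q--> C
C --q--> C
C --p--> A
A --p--> B
B --p--> A
A --q--> B
B --q--> C
End in state C, which is not an accepting state.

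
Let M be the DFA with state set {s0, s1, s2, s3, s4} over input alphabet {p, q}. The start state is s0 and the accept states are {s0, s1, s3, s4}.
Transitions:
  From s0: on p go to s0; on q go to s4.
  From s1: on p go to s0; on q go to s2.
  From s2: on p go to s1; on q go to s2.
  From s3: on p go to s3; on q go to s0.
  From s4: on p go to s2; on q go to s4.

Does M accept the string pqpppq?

accepted

s0 --p--> s0
s0 --q--> s4
s4 --p--> s2
s2 --p--> s1
s1 --p--> s0
s0 --q--> s4
End in state s4, which is an accepting state.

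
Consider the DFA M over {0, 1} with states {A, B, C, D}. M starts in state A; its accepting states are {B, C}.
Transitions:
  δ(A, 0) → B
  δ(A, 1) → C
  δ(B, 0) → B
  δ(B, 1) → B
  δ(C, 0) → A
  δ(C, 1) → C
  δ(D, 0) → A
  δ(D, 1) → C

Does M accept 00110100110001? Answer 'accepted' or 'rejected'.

accepted

A --0--> B
B --0--> B
B --1--> B
B --1--> B
B --0--> B
B --1--> B
B --0--> B
B --0--> B
B --1--> B
B --1--> B
B --0--> B
B --0--> B
B --0--> B
B --1--> B
End in state B, which is an accepting state.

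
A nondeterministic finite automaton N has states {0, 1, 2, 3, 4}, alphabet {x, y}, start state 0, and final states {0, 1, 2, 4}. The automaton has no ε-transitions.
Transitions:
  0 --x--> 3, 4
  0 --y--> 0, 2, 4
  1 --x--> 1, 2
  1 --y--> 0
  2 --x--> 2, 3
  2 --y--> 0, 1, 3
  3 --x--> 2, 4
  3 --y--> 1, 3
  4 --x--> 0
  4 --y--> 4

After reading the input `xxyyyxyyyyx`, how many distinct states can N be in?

5

Start: {0}
read x: {3, 4}
read x: {0, 2, 4}
read y: {0, 1, 2, 3, 4}
read y: {0, 1, 2, 3, 4}
read y: {0, 1, 2, 3, 4}
read x: {0, 1, 2, 3, 4}
read y: {0, 1, 2, 3, 4}
read y: {0, 1, 2, 3, 4}
read y: {0, 1, 2, 3, 4}
read y: {0, 1, 2, 3, 4}
read x: {0, 1, 2, 3, 4}
Final reachable set {0, 1, 2, 3, 4} has 5 states.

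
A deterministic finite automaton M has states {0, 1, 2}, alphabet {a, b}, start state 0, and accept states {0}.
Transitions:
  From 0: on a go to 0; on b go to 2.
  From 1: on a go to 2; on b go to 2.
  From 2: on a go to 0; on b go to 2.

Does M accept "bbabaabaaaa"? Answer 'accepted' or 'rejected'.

0 --b--> 2
2 --b--> 2
2 --a--> 0
0 --b--> 2
2 --a--> 0
0 --a--> 0
0 --b--> 2
2 --a--> 0
0 --a--> 0
0 --a--> 0
0 --a--> 0
End in state 0, which is an accepting state.

accepted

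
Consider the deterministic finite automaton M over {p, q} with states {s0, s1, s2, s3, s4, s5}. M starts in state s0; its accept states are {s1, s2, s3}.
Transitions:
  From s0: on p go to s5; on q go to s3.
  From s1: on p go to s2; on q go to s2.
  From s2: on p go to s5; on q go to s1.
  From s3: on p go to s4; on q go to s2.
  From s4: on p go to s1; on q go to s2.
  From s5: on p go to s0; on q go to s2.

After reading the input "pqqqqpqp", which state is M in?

s2

s0 --p--> s5
s5 --q--> s2
s2 --q--> s1
s1 --q--> s2
s2 --q--> s1
s1 --p--> s2
s2 --q--> s1
s1 --p--> s2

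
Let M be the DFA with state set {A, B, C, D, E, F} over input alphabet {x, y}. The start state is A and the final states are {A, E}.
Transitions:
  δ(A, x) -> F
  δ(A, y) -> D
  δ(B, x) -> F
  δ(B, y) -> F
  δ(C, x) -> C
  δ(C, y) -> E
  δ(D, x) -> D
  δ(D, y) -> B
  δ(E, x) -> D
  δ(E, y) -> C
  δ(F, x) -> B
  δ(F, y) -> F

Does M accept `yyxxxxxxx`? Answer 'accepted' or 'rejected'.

rejected

A --y--> D
D --y--> B
B --x--> F
F --x--> B
B --x--> F
F --x--> B
B --x--> F
F --x--> B
B --x--> F
End in state F, which is not an accepting state.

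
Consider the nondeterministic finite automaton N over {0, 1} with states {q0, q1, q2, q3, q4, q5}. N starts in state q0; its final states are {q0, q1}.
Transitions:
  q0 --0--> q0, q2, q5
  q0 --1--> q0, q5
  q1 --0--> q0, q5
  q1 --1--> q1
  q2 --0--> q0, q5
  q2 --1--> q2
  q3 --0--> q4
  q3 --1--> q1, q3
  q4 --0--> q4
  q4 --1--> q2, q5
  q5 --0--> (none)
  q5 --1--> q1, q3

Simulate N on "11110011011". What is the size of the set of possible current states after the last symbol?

5

Start: {q0}
read 1: {q0, q5}
read 1: {q0, q1, q3, q5}
read 1: {q0, q1, q3, q5}
read 1: {q0, q1, q3, q5}
read 0: {q0, q2, q4, q5}
read 0: {q0, q2, q4, q5}
read 1: {q0, q1, q2, q3, q5}
read 1: {q0, q1, q2, q3, q5}
read 0: {q0, q2, q4, q5}
read 1: {q0, q1, q2, q3, q5}
read 1: {q0, q1, q2, q3, q5}
Final reachable set {q0, q1, q2, q3, q5} has 5 states.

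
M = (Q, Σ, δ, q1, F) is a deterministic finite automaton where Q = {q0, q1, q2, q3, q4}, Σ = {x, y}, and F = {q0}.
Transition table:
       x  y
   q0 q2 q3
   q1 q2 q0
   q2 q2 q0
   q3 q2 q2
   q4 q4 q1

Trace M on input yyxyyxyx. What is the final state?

q1 --y--> q0
q0 --y--> q3
q3 --x--> q2
q2 --y--> q0
q0 --y--> q3
q3 --x--> q2
q2 --y--> q0
q0 --x--> q2

q2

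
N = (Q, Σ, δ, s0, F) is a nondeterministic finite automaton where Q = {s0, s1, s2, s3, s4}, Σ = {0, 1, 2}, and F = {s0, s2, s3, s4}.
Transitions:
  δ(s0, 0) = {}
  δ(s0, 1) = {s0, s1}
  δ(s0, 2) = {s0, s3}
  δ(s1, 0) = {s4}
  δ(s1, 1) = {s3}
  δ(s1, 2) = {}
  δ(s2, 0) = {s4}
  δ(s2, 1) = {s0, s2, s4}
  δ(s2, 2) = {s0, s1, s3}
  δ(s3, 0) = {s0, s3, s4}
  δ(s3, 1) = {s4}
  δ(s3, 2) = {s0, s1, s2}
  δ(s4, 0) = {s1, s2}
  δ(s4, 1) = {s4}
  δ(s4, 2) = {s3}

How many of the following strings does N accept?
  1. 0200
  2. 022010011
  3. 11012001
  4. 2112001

2

0200: rejected
022010011: rejected
11012001: accepted
2112001: accepted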